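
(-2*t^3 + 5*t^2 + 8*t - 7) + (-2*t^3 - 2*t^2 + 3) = -4*t^3 + 3*t^2 + 8*t - 4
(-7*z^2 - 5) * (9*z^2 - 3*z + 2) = -63*z^4 + 21*z^3 - 59*z^2 + 15*z - 10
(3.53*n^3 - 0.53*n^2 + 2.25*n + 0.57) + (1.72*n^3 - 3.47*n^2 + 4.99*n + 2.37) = 5.25*n^3 - 4.0*n^2 + 7.24*n + 2.94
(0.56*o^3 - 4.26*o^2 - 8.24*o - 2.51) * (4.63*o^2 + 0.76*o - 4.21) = 2.5928*o^5 - 19.2982*o^4 - 43.7464*o^3 + 0.0509000000000022*o^2 + 32.7828*o + 10.5671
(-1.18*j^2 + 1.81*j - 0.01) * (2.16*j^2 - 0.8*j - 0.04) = -2.5488*j^4 + 4.8536*j^3 - 1.4224*j^2 - 0.0644*j + 0.0004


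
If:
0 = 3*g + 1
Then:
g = -1/3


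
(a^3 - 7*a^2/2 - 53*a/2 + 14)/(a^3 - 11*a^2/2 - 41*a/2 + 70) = (2*a - 1)/(2*a - 5)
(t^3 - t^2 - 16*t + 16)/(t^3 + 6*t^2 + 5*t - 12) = (t - 4)/(t + 3)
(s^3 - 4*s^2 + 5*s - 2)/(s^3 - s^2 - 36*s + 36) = (s^2 - 3*s + 2)/(s^2 - 36)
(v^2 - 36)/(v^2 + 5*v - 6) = (v - 6)/(v - 1)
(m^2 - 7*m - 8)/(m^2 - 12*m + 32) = (m + 1)/(m - 4)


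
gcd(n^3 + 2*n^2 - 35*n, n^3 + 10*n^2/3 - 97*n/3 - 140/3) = n^2 + 2*n - 35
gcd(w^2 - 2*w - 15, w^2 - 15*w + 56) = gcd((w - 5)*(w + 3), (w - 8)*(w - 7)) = 1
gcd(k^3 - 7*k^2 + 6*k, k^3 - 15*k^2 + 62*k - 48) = k^2 - 7*k + 6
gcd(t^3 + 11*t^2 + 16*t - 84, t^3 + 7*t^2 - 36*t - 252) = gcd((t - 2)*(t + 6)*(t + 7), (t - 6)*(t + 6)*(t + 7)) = t^2 + 13*t + 42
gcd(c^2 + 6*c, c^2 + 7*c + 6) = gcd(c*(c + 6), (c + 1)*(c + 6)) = c + 6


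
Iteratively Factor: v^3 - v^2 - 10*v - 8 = (v - 4)*(v^2 + 3*v + 2) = (v - 4)*(v + 1)*(v + 2)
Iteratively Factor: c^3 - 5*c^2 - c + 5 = (c - 1)*(c^2 - 4*c - 5) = (c - 1)*(c + 1)*(c - 5)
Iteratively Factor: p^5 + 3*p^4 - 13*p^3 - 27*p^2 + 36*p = (p)*(p^4 + 3*p^3 - 13*p^2 - 27*p + 36) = p*(p - 1)*(p^3 + 4*p^2 - 9*p - 36) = p*(p - 1)*(p + 4)*(p^2 - 9) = p*(p - 1)*(p + 3)*(p + 4)*(p - 3)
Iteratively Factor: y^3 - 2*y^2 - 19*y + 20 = (y - 1)*(y^2 - y - 20) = (y - 1)*(y + 4)*(y - 5)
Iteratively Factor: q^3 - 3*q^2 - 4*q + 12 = (q - 3)*(q^2 - 4) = (q - 3)*(q - 2)*(q + 2)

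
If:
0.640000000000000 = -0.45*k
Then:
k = -1.42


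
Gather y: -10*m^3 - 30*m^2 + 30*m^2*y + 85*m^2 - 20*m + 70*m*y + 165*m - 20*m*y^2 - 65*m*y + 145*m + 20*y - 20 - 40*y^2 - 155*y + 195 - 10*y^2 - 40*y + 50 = -10*m^3 + 55*m^2 + 290*m + y^2*(-20*m - 50) + y*(30*m^2 + 5*m - 175) + 225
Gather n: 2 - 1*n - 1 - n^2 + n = 1 - n^2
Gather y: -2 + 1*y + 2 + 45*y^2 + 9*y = 45*y^2 + 10*y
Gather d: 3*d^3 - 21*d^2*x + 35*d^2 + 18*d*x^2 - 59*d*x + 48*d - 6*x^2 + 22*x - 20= 3*d^3 + d^2*(35 - 21*x) + d*(18*x^2 - 59*x + 48) - 6*x^2 + 22*x - 20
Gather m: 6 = 6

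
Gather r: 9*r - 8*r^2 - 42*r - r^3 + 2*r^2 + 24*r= -r^3 - 6*r^2 - 9*r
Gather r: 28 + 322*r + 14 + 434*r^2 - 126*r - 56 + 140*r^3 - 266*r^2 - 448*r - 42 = 140*r^3 + 168*r^2 - 252*r - 56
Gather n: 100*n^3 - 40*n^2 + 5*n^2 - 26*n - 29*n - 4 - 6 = 100*n^3 - 35*n^2 - 55*n - 10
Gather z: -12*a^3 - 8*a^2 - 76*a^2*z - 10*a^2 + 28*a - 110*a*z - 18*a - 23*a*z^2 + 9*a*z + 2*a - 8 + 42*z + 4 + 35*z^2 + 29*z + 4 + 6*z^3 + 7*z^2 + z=-12*a^3 - 18*a^2 + 12*a + 6*z^3 + z^2*(42 - 23*a) + z*(-76*a^2 - 101*a + 72)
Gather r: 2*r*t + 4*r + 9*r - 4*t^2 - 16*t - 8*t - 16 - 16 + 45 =r*(2*t + 13) - 4*t^2 - 24*t + 13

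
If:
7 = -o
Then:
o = -7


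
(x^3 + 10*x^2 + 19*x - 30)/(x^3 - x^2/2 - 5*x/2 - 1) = 2*(-x^3 - 10*x^2 - 19*x + 30)/(-2*x^3 + x^2 + 5*x + 2)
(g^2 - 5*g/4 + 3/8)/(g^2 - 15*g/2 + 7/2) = (g - 3/4)/(g - 7)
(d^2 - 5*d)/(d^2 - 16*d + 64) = d*(d - 5)/(d^2 - 16*d + 64)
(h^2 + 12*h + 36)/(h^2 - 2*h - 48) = (h + 6)/(h - 8)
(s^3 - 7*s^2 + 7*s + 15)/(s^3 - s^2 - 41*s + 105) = (s + 1)/(s + 7)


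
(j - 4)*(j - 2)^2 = j^3 - 8*j^2 + 20*j - 16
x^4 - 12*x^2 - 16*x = x*(x - 4)*(x + 2)^2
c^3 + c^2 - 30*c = c*(c - 5)*(c + 6)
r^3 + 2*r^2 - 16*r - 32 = (r - 4)*(r + 2)*(r + 4)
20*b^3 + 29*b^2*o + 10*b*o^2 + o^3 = (b + o)*(4*b + o)*(5*b + o)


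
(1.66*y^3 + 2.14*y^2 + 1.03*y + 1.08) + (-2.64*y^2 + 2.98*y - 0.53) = 1.66*y^3 - 0.5*y^2 + 4.01*y + 0.55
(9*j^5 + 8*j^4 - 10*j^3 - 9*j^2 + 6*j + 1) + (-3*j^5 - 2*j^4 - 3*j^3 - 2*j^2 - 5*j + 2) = 6*j^5 + 6*j^4 - 13*j^3 - 11*j^2 + j + 3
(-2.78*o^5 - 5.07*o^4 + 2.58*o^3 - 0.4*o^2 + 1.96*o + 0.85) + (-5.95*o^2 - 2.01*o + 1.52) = -2.78*o^5 - 5.07*o^4 + 2.58*o^3 - 6.35*o^2 - 0.0499999999999998*o + 2.37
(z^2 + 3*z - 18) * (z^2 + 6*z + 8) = z^4 + 9*z^3 + 8*z^2 - 84*z - 144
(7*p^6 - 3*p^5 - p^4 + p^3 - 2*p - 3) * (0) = 0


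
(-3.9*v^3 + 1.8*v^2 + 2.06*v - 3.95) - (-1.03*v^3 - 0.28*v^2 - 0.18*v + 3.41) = -2.87*v^3 + 2.08*v^2 + 2.24*v - 7.36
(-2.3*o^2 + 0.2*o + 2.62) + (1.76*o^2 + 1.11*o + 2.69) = -0.54*o^2 + 1.31*o + 5.31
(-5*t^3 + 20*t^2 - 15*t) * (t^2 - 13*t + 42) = -5*t^5 + 85*t^4 - 485*t^3 + 1035*t^2 - 630*t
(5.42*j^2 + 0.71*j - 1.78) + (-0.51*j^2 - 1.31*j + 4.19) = 4.91*j^2 - 0.6*j + 2.41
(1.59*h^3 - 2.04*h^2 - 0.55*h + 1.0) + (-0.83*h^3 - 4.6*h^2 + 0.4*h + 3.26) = 0.76*h^3 - 6.64*h^2 - 0.15*h + 4.26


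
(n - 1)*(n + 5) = n^2 + 4*n - 5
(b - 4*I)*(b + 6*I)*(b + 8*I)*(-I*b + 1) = -I*b^4 + 11*b^3 + 2*I*b^2 + 200*b + 192*I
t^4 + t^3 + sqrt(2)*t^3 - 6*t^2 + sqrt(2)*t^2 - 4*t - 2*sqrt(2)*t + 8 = (t - 1)*(t + 2)*(t - sqrt(2))*(t + 2*sqrt(2))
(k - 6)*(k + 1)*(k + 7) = k^3 + 2*k^2 - 41*k - 42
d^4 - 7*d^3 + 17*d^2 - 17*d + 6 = (d - 3)*(d - 2)*(d - 1)^2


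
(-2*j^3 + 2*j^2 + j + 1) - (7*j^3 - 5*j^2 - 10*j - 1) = -9*j^3 + 7*j^2 + 11*j + 2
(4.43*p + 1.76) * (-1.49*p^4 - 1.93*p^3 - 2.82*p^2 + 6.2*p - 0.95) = -6.6007*p^5 - 11.1723*p^4 - 15.8894*p^3 + 22.5028*p^2 + 6.7035*p - 1.672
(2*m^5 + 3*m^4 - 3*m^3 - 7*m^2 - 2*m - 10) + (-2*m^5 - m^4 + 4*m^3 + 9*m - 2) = 2*m^4 + m^3 - 7*m^2 + 7*m - 12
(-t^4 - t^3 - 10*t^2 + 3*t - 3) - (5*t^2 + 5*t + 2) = -t^4 - t^3 - 15*t^2 - 2*t - 5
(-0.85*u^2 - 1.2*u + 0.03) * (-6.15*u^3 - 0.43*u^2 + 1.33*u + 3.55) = 5.2275*u^5 + 7.7455*u^4 - 0.799*u^3 - 4.6264*u^2 - 4.2201*u + 0.1065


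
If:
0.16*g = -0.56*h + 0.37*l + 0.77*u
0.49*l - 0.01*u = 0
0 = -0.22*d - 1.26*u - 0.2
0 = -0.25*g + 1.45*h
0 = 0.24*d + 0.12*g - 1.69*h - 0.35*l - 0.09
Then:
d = 0.02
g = -0.49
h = -0.08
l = -0.00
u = -0.16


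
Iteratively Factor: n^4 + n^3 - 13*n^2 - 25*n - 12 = (n + 1)*(n^3 - 13*n - 12) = (n + 1)*(n + 3)*(n^2 - 3*n - 4) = (n - 4)*(n + 1)*(n + 3)*(n + 1)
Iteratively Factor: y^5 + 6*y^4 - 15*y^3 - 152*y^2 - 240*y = (y)*(y^4 + 6*y^3 - 15*y^2 - 152*y - 240) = y*(y + 4)*(y^3 + 2*y^2 - 23*y - 60) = y*(y + 4)^2*(y^2 - 2*y - 15) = y*(y - 5)*(y + 4)^2*(y + 3)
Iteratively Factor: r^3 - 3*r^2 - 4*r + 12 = (r + 2)*(r^2 - 5*r + 6) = (r - 2)*(r + 2)*(r - 3)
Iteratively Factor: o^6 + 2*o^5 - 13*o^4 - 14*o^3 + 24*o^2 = (o + 4)*(o^5 - 2*o^4 - 5*o^3 + 6*o^2) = (o - 1)*(o + 4)*(o^4 - o^3 - 6*o^2) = (o - 1)*(o + 2)*(o + 4)*(o^3 - 3*o^2) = o*(o - 1)*(o + 2)*(o + 4)*(o^2 - 3*o) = o*(o - 3)*(o - 1)*(o + 2)*(o + 4)*(o)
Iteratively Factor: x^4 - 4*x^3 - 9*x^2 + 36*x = (x)*(x^3 - 4*x^2 - 9*x + 36) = x*(x - 3)*(x^2 - x - 12) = x*(x - 4)*(x - 3)*(x + 3)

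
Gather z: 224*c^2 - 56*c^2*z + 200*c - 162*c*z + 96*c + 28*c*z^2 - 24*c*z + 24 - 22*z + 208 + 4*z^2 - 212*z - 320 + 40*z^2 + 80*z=224*c^2 + 296*c + z^2*(28*c + 44) + z*(-56*c^2 - 186*c - 154) - 88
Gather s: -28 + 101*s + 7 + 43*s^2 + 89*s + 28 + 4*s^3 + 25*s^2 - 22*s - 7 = 4*s^3 + 68*s^2 + 168*s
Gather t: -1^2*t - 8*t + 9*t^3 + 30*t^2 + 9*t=9*t^3 + 30*t^2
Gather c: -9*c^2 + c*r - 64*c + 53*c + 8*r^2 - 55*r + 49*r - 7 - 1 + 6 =-9*c^2 + c*(r - 11) + 8*r^2 - 6*r - 2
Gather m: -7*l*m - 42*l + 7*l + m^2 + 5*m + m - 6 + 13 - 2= -35*l + m^2 + m*(6 - 7*l) + 5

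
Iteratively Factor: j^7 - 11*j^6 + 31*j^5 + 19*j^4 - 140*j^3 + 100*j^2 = (j + 2)*(j^6 - 13*j^5 + 57*j^4 - 95*j^3 + 50*j^2) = (j - 5)*(j + 2)*(j^5 - 8*j^4 + 17*j^3 - 10*j^2) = j*(j - 5)*(j + 2)*(j^4 - 8*j^3 + 17*j^2 - 10*j) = j*(j - 5)*(j - 1)*(j + 2)*(j^3 - 7*j^2 + 10*j) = j*(j - 5)*(j - 2)*(j - 1)*(j + 2)*(j^2 - 5*j) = j*(j - 5)^2*(j - 2)*(j - 1)*(j + 2)*(j)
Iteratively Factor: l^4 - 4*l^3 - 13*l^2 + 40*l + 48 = (l - 4)*(l^3 - 13*l - 12) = (l - 4)*(l + 1)*(l^2 - l - 12) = (l - 4)^2*(l + 1)*(l + 3)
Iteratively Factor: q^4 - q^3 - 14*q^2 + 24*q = (q - 3)*(q^3 + 2*q^2 - 8*q) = q*(q - 3)*(q^2 + 2*q - 8) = q*(q - 3)*(q - 2)*(q + 4)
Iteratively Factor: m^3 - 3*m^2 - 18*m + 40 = (m + 4)*(m^2 - 7*m + 10) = (m - 2)*(m + 4)*(m - 5)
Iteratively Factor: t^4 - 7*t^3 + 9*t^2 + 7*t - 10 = (t - 5)*(t^3 - 2*t^2 - t + 2) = (t - 5)*(t - 1)*(t^2 - t - 2) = (t - 5)*(t - 2)*(t - 1)*(t + 1)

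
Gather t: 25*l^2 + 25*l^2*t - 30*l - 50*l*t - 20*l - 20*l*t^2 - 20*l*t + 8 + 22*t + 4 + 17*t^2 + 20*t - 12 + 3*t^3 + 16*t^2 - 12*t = 25*l^2 - 50*l + 3*t^3 + t^2*(33 - 20*l) + t*(25*l^2 - 70*l + 30)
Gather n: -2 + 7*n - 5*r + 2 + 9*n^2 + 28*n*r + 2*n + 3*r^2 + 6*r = 9*n^2 + n*(28*r + 9) + 3*r^2 + r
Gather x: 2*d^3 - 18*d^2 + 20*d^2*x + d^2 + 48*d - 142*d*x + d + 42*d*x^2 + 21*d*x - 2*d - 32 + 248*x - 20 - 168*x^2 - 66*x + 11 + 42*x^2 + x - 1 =2*d^3 - 17*d^2 + 47*d + x^2*(42*d - 126) + x*(20*d^2 - 121*d + 183) - 42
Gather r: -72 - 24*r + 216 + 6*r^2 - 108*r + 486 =6*r^2 - 132*r + 630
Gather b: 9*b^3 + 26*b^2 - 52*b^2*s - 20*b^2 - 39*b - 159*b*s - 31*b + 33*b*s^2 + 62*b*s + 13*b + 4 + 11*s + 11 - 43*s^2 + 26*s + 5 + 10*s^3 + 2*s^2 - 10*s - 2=9*b^3 + b^2*(6 - 52*s) + b*(33*s^2 - 97*s - 57) + 10*s^3 - 41*s^2 + 27*s + 18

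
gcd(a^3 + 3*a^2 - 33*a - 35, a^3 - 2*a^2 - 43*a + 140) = a^2 + 2*a - 35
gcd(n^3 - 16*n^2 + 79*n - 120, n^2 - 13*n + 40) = n^2 - 13*n + 40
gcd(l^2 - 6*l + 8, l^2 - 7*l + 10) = l - 2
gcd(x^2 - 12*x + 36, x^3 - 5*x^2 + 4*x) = 1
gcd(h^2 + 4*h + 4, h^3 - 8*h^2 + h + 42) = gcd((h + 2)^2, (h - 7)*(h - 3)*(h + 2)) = h + 2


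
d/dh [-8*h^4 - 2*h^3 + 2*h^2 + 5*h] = -32*h^3 - 6*h^2 + 4*h + 5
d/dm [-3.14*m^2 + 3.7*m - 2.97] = 3.7 - 6.28*m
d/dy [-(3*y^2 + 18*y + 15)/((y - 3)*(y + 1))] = 24/(y^2 - 6*y + 9)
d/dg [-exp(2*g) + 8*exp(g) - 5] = 2*(4 - exp(g))*exp(g)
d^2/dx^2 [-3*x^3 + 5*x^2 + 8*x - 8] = 10 - 18*x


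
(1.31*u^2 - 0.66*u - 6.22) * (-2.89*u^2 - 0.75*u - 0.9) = -3.7859*u^4 + 0.9249*u^3 + 17.2918*u^2 + 5.259*u + 5.598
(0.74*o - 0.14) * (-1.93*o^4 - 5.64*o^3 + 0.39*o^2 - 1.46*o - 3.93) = -1.4282*o^5 - 3.9034*o^4 + 1.0782*o^3 - 1.135*o^2 - 2.7038*o + 0.5502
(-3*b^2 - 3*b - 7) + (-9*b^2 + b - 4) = -12*b^2 - 2*b - 11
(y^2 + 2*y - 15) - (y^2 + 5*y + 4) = -3*y - 19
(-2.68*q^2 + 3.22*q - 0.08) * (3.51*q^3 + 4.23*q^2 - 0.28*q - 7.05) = -9.4068*q^5 - 0.034200000000002*q^4 + 14.0902*q^3 + 17.654*q^2 - 22.6786*q + 0.564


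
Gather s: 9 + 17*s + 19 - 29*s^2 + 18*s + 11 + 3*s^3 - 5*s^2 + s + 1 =3*s^3 - 34*s^2 + 36*s + 40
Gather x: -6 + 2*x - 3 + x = 3*x - 9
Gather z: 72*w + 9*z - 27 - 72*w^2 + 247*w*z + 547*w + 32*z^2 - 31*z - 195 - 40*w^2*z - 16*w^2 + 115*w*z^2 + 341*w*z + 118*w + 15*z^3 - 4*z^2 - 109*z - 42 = -88*w^2 + 737*w + 15*z^3 + z^2*(115*w + 28) + z*(-40*w^2 + 588*w - 131) - 264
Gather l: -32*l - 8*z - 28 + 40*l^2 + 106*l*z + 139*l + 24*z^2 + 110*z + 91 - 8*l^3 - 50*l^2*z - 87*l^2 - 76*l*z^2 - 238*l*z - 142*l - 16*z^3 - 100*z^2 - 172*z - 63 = -8*l^3 + l^2*(-50*z - 47) + l*(-76*z^2 - 132*z - 35) - 16*z^3 - 76*z^2 - 70*z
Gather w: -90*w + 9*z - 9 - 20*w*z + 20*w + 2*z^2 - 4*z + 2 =w*(-20*z - 70) + 2*z^2 + 5*z - 7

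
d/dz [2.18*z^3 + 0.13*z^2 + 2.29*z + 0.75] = 6.54*z^2 + 0.26*z + 2.29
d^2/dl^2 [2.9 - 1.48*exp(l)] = -1.48*exp(l)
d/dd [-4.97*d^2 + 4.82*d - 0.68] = 4.82 - 9.94*d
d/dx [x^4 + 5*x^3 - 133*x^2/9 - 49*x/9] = 4*x^3 + 15*x^2 - 266*x/9 - 49/9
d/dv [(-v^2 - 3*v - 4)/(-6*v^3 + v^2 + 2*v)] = (-6*v^4 - 36*v^3 - 71*v^2 + 8*v + 8)/(v^2*(36*v^4 - 12*v^3 - 23*v^2 + 4*v + 4))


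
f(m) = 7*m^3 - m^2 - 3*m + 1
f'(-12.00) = 3045.00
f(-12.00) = -12203.00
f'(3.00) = 180.00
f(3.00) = 172.00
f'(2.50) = 123.25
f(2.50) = 96.62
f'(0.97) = 14.82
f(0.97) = 3.54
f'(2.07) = 82.84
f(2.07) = 52.59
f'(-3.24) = 223.93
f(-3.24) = -237.86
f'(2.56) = 129.51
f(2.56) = 104.21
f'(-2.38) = 120.71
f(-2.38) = -91.89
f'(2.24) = 97.89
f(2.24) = 67.94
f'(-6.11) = 793.19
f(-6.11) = -1614.70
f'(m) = 21*m^2 - 2*m - 3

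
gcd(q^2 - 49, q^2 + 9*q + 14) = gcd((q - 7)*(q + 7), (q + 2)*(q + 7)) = q + 7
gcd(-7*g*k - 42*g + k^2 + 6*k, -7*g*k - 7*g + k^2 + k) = 7*g - k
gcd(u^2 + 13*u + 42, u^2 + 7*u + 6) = u + 6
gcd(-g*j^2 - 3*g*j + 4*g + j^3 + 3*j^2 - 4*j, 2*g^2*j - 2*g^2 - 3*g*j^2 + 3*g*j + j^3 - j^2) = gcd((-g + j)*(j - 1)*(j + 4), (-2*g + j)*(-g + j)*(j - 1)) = g*j - g - j^2 + j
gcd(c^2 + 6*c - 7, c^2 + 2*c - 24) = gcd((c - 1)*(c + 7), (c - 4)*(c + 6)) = 1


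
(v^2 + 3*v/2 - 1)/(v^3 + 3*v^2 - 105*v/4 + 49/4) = 2*(v + 2)/(2*v^2 + 7*v - 49)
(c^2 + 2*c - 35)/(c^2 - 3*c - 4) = (-c^2 - 2*c + 35)/(-c^2 + 3*c + 4)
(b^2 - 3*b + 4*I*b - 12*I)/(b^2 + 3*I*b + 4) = (b - 3)/(b - I)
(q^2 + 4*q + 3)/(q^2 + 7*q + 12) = (q + 1)/(q + 4)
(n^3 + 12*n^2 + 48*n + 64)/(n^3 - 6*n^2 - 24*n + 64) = (n^2 + 8*n + 16)/(n^2 - 10*n + 16)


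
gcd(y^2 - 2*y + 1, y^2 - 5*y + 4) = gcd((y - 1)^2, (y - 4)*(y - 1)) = y - 1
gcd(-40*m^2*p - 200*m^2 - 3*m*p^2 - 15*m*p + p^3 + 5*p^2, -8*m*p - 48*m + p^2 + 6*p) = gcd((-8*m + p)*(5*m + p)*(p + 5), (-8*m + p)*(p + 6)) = -8*m + p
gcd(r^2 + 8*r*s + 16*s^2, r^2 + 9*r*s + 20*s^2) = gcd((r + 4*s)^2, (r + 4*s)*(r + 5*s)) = r + 4*s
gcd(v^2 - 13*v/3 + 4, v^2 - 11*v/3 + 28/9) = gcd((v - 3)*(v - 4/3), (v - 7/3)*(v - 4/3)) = v - 4/3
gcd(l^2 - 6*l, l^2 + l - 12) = 1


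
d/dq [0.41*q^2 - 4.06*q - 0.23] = 0.82*q - 4.06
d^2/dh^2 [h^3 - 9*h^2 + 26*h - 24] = 6*h - 18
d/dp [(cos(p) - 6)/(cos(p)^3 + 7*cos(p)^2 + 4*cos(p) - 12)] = (-165*cos(p) - 11*cos(2*p) + cos(3*p) - 35)*sin(p)/(2*(cos(p)^3 + 7*cos(p)^2 + 4*cos(p) - 12)^2)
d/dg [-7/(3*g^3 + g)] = 7*(9*g^2 + 1)/(g^2*(3*g^2 + 1)^2)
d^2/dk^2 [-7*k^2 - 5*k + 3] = -14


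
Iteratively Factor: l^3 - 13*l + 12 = (l - 3)*(l^2 + 3*l - 4) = (l - 3)*(l - 1)*(l + 4)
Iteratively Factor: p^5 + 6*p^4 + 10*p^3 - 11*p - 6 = (p + 2)*(p^4 + 4*p^3 + 2*p^2 - 4*p - 3) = (p + 1)*(p + 2)*(p^3 + 3*p^2 - p - 3) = (p + 1)*(p + 2)*(p + 3)*(p^2 - 1) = (p + 1)^2*(p + 2)*(p + 3)*(p - 1)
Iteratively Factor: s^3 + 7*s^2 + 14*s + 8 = (s + 2)*(s^2 + 5*s + 4) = (s + 1)*(s + 2)*(s + 4)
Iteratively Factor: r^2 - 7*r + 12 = (r - 3)*(r - 4)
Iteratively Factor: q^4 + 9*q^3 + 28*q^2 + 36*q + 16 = (q + 2)*(q^3 + 7*q^2 + 14*q + 8) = (q + 2)*(q + 4)*(q^2 + 3*q + 2) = (q + 2)^2*(q + 4)*(q + 1)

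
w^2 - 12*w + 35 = (w - 7)*(w - 5)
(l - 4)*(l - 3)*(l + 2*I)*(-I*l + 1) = -I*l^4 + 3*l^3 + 7*I*l^3 - 21*l^2 - 10*I*l^2 + 36*l - 14*I*l + 24*I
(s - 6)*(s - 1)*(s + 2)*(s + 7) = s^4 + 2*s^3 - 43*s^2 - 44*s + 84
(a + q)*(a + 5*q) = a^2 + 6*a*q + 5*q^2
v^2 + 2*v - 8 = (v - 2)*(v + 4)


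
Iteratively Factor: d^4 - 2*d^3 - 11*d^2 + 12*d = (d - 4)*(d^3 + 2*d^2 - 3*d) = d*(d - 4)*(d^2 + 2*d - 3) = d*(d - 4)*(d - 1)*(d + 3)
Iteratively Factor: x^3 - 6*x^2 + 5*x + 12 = (x + 1)*(x^2 - 7*x + 12) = (x - 3)*(x + 1)*(x - 4)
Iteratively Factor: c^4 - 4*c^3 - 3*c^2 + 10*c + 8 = (c + 1)*(c^3 - 5*c^2 + 2*c + 8) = (c - 4)*(c + 1)*(c^2 - c - 2) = (c - 4)*(c + 1)^2*(c - 2)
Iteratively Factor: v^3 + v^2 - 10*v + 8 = (v - 1)*(v^2 + 2*v - 8) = (v - 1)*(v + 4)*(v - 2)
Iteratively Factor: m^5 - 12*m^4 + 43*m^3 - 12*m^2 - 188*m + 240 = (m - 5)*(m^4 - 7*m^3 + 8*m^2 + 28*m - 48) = (m - 5)*(m - 4)*(m^3 - 3*m^2 - 4*m + 12) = (m - 5)*(m - 4)*(m - 3)*(m^2 - 4) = (m - 5)*(m - 4)*(m - 3)*(m + 2)*(m - 2)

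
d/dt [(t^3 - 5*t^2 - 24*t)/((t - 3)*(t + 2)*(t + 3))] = (7*t^2 - 12*t + 48)/(t^4 - 2*t^3 - 11*t^2 + 12*t + 36)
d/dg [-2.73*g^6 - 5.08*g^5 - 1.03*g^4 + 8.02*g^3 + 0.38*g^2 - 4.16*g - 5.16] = -16.38*g^5 - 25.4*g^4 - 4.12*g^3 + 24.06*g^2 + 0.76*g - 4.16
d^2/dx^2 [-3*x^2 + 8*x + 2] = -6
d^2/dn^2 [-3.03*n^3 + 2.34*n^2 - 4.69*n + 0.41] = 4.68 - 18.18*n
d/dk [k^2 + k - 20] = 2*k + 1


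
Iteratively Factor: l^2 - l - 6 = (l + 2)*(l - 3)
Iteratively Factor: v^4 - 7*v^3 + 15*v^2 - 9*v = (v)*(v^3 - 7*v^2 + 15*v - 9) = v*(v - 3)*(v^2 - 4*v + 3) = v*(v - 3)*(v - 1)*(v - 3)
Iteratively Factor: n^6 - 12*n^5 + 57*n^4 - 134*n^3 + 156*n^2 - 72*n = (n)*(n^5 - 12*n^4 + 57*n^3 - 134*n^2 + 156*n - 72) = n*(n - 2)*(n^4 - 10*n^3 + 37*n^2 - 60*n + 36) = n*(n - 3)*(n - 2)*(n^3 - 7*n^2 + 16*n - 12) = n*(n - 3)*(n - 2)^2*(n^2 - 5*n + 6) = n*(n - 3)*(n - 2)^3*(n - 3)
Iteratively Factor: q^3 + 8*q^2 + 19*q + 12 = (q + 4)*(q^2 + 4*q + 3) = (q + 1)*(q + 4)*(q + 3)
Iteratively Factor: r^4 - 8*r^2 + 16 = (r - 2)*(r^3 + 2*r^2 - 4*r - 8) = (r - 2)*(r + 2)*(r^2 - 4) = (r - 2)^2*(r + 2)*(r + 2)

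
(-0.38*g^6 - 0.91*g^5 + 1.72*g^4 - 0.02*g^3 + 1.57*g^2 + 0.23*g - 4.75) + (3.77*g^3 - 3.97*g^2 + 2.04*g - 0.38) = -0.38*g^6 - 0.91*g^5 + 1.72*g^4 + 3.75*g^3 - 2.4*g^2 + 2.27*g - 5.13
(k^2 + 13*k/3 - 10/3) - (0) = k^2 + 13*k/3 - 10/3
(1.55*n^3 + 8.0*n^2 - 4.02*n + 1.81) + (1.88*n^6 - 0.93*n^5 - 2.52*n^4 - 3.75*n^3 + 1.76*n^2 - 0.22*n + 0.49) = 1.88*n^6 - 0.93*n^5 - 2.52*n^4 - 2.2*n^3 + 9.76*n^2 - 4.24*n + 2.3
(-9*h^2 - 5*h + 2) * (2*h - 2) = -18*h^3 + 8*h^2 + 14*h - 4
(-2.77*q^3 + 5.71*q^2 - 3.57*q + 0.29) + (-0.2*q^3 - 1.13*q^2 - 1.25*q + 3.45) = -2.97*q^3 + 4.58*q^2 - 4.82*q + 3.74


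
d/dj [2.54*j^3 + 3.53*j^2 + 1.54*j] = 7.62*j^2 + 7.06*j + 1.54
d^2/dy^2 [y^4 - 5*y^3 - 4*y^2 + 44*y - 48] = 12*y^2 - 30*y - 8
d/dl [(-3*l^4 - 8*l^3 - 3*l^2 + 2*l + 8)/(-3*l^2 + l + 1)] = (18*l^5 + 15*l^4 - 28*l^3 - 21*l^2 + 42*l - 6)/(9*l^4 - 6*l^3 - 5*l^2 + 2*l + 1)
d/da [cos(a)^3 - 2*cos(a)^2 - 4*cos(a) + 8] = (-3*cos(a)^2 + 4*cos(a) + 4)*sin(a)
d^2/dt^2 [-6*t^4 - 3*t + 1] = -72*t^2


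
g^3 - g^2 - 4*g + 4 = (g - 2)*(g - 1)*(g + 2)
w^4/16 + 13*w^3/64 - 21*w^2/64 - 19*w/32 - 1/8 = (w/4 + 1/4)*(w/4 + 1)*(w - 2)*(w + 1/4)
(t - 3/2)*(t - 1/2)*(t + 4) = t^3 + 2*t^2 - 29*t/4 + 3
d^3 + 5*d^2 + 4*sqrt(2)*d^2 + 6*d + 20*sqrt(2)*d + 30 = (d + 5)*(d + sqrt(2))*(d + 3*sqrt(2))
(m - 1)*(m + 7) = m^2 + 6*m - 7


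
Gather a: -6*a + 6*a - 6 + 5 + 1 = 0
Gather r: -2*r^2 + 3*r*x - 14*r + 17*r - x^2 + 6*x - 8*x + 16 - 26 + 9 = -2*r^2 + r*(3*x + 3) - x^2 - 2*x - 1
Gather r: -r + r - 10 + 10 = 0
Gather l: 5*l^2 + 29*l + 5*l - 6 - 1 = 5*l^2 + 34*l - 7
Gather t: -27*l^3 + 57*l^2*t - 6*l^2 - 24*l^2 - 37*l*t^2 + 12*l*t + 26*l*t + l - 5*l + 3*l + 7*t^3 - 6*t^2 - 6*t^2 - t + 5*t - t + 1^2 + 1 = -27*l^3 - 30*l^2 - l + 7*t^3 + t^2*(-37*l - 12) + t*(57*l^2 + 38*l + 3) + 2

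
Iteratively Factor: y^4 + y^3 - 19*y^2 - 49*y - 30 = (y + 2)*(y^3 - y^2 - 17*y - 15) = (y + 1)*(y + 2)*(y^2 - 2*y - 15) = (y - 5)*(y + 1)*(y + 2)*(y + 3)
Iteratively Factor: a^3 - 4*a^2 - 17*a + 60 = (a - 5)*(a^2 + a - 12) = (a - 5)*(a + 4)*(a - 3)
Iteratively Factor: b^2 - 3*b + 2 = (b - 2)*(b - 1)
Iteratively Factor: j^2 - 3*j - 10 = (j + 2)*(j - 5)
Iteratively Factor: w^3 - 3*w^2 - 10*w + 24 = (w - 4)*(w^2 + w - 6) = (w - 4)*(w + 3)*(w - 2)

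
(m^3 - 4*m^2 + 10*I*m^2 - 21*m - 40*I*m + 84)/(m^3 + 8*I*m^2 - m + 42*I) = (m - 4)/(m - 2*I)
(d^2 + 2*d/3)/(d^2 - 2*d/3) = (3*d + 2)/(3*d - 2)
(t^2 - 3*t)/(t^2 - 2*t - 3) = t/(t + 1)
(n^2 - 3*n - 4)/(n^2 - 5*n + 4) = (n + 1)/(n - 1)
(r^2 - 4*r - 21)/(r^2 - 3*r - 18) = (r - 7)/(r - 6)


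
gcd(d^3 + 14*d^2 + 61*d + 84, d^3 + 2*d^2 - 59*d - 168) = d^2 + 10*d + 21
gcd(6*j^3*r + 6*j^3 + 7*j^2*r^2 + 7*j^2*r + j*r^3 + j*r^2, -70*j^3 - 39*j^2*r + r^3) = 1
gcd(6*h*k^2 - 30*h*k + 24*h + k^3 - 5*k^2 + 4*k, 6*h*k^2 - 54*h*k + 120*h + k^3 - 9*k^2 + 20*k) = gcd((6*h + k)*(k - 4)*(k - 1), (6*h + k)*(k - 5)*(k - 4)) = 6*h*k - 24*h + k^2 - 4*k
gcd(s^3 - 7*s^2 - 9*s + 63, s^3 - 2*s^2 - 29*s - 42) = s^2 - 4*s - 21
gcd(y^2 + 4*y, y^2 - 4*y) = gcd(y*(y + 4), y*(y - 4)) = y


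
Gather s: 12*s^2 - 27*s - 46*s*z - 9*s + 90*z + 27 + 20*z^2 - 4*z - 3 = 12*s^2 + s*(-46*z - 36) + 20*z^2 + 86*z + 24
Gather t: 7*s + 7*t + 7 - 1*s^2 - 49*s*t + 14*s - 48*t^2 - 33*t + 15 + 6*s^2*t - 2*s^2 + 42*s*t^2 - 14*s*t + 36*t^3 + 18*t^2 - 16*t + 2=-3*s^2 + 21*s + 36*t^3 + t^2*(42*s - 30) + t*(6*s^2 - 63*s - 42) + 24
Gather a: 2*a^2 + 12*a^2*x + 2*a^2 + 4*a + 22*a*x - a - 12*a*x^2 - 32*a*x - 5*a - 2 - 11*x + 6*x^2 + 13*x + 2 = a^2*(12*x + 4) + a*(-12*x^2 - 10*x - 2) + 6*x^2 + 2*x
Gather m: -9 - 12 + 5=-16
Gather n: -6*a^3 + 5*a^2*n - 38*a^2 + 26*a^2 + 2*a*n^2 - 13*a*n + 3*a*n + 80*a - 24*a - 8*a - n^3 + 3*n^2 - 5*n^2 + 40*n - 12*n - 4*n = -6*a^3 - 12*a^2 + 48*a - n^3 + n^2*(2*a - 2) + n*(5*a^2 - 10*a + 24)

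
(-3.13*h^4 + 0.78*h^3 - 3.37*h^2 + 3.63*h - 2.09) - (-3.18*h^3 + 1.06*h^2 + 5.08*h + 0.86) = -3.13*h^4 + 3.96*h^3 - 4.43*h^2 - 1.45*h - 2.95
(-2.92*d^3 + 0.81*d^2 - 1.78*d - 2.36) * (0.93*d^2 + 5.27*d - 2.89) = -2.7156*d^5 - 14.6351*d^4 + 11.0521*d^3 - 13.9163*d^2 - 7.293*d + 6.8204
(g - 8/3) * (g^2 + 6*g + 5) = g^3 + 10*g^2/3 - 11*g - 40/3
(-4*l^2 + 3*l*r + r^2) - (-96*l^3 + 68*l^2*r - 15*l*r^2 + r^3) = 96*l^3 - 68*l^2*r - 4*l^2 + 15*l*r^2 + 3*l*r - r^3 + r^2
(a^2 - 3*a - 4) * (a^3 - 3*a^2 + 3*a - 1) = a^5 - 6*a^4 + 8*a^3 + 2*a^2 - 9*a + 4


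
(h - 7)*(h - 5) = h^2 - 12*h + 35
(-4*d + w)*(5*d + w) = -20*d^2 + d*w + w^2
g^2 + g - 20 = (g - 4)*(g + 5)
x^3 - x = x*(x - 1)*(x + 1)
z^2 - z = z*(z - 1)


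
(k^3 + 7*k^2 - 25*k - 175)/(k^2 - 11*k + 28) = (k^3 + 7*k^2 - 25*k - 175)/(k^2 - 11*k + 28)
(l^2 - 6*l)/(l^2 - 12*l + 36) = l/(l - 6)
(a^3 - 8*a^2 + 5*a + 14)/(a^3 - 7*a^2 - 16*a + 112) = (a^2 - a - 2)/(a^2 - 16)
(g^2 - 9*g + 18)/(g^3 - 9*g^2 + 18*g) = 1/g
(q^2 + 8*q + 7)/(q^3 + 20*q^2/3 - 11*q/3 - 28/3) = 3/(3*q - 4)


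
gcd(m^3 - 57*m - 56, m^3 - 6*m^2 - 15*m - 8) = m^2 - 7*m - 8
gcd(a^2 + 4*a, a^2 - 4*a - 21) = 1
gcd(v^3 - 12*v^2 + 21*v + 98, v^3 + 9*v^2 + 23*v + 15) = 1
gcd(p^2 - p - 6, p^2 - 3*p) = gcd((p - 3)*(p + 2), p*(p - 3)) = p - 3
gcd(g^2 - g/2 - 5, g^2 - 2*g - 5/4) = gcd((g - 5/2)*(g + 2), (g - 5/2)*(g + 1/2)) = g - 5/2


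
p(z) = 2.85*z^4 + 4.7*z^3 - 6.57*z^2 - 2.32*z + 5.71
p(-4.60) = 695.96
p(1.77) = 35.06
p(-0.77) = 2.46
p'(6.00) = 2888.84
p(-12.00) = 50063.47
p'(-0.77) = 10.95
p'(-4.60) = -753.15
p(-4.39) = 550.17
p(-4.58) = 681.01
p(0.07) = 5.52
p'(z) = 11.4*z^3 + 14.1*z^2 - 13.14*z - 2.32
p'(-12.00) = -17513.44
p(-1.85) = -8.86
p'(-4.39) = -637.39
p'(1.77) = 81.81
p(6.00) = 4464.07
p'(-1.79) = 1.00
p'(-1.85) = -1.93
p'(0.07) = -3.17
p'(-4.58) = -741.59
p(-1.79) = -8.89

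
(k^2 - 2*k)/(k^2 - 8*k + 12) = k/(k - 6)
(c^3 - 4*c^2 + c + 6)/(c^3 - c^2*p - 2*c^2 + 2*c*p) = (-c^2 + 2*c + 3)/(c*(-c + p))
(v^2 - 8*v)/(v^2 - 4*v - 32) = v/(v + 4)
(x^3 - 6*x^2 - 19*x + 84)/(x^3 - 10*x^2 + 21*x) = (x + 4)/x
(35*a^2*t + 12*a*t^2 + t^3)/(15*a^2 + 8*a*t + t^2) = t*(7*a + t)/(3*a + t)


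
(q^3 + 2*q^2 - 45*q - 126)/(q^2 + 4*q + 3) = (q^2 - q - 42)/(q + 1)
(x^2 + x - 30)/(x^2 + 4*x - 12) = (x - 5)/(x - 2)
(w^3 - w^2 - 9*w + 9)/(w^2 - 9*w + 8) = (w^2 - 9)/(w - 8)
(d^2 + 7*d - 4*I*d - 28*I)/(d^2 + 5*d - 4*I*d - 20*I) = (d + 7)/(d + 5)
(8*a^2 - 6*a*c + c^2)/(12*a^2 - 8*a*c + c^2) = (4*a - c)/(6*a - c)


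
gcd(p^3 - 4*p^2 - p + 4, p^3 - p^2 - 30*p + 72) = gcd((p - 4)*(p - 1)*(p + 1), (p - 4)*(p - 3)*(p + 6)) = p - 4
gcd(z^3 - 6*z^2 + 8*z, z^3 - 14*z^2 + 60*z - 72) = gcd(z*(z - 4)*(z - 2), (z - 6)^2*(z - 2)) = z - 2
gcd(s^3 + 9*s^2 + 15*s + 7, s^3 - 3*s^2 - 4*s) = s + 1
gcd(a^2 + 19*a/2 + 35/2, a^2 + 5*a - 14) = a + 7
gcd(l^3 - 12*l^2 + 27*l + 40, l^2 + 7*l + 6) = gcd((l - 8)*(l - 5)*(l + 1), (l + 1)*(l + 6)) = l + 1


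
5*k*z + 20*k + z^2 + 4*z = (5*k + z)*(z + 4)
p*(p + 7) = p^2 + 7*p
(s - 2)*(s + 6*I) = s^2 - 2*s + 6*I*s - 12*I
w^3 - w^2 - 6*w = w*(w - 3)*(w + 2)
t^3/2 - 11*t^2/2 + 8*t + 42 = (t/2 + 1)*(t - 7)*(t - 6)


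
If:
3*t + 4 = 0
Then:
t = -4/3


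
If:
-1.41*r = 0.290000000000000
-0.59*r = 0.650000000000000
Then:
No Solution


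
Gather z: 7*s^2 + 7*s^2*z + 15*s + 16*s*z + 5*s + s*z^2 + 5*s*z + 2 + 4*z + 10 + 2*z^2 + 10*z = 7*s^2 + 20*s + z^2*(s + 2) + z*(7*s^2 + 21*s + 14) + 12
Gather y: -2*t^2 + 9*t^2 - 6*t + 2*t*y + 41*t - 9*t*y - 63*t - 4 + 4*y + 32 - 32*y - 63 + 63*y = 7*t^2 - 28*t + y*(35 - 7*t) - 35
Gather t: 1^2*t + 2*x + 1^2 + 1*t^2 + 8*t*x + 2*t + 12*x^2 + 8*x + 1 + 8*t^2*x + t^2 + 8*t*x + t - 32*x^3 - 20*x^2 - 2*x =t^2*(8*x + 2) + t*(16*x + 4) - 32*x^3 - 8*x^2 + 8*x + 2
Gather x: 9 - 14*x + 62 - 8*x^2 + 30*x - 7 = -8*x^2 + 16*x + 64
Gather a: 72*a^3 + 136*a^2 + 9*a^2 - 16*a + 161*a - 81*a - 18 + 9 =72*a^3 + 145*a^2 + 64*a - 9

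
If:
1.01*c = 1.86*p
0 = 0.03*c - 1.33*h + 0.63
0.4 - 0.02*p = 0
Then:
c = 36.83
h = 1.30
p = 20.00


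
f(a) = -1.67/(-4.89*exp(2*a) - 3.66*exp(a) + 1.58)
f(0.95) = 0.04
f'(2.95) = -0.00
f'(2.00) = -0.01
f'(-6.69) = -0.00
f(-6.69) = -1.06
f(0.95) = 0.04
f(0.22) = 0.16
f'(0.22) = -0.29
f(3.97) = 0.00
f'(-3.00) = -0.18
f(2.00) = 0.01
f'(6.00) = 0.00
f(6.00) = 0.00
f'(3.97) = -0.00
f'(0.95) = -0.08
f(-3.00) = -1.21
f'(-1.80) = -2.06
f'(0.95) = -0.08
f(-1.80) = -1.98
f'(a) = -1.67*(9.78*exp(2*a) + 3.66*exp(a))/(-4.89*exp(2*a) - 3.66*exp(a) + 1.58)^2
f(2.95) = 0.00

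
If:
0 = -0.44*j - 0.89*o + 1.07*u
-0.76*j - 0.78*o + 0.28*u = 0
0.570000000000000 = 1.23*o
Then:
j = -0.39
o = 0.46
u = 0.22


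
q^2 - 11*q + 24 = (q - 8)*(q - 3)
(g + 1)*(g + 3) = g^2 + 4*g + 3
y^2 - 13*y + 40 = (y - 8)*(y - 5)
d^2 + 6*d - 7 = (d - 1)*(d + 7)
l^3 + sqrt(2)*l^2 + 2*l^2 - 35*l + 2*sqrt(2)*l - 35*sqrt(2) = (l - 5)*(l + 7)*(l + sqrt(2))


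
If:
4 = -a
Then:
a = -4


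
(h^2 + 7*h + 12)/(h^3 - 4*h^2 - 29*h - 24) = (h + 4)/(h^2 - 7*h - 8)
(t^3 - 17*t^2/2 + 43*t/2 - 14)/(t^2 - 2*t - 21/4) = 2*(t^2 - 5*t + 4)/(2*t + 3)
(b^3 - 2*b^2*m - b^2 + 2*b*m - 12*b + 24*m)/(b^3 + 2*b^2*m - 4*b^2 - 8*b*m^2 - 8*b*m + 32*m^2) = (b + 3)/(b + 4*m)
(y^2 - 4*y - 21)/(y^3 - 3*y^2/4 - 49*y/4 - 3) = 4*(y - 7)/(4*y^2 - 15*y - 4)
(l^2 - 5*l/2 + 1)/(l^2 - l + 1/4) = 2*(l - 2)/(2*l - 1)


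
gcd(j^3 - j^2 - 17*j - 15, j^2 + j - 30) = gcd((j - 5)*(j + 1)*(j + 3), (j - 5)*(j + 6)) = j - 5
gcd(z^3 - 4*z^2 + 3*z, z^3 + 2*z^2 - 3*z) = z^2 - z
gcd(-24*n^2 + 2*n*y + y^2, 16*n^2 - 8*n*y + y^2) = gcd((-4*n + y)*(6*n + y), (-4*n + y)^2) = -4*n + y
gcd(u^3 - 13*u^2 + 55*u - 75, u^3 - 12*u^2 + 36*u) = 1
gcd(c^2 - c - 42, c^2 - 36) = c + 6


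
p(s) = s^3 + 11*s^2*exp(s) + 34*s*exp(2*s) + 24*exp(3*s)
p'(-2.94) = 27.08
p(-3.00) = -22.32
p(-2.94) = -20.66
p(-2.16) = -5.10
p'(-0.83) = -0.89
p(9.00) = 12789256945575.97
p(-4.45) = -85.60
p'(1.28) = 5086.60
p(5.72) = 698496539.14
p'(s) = 11*s^2*exp(s) + 3*s^2 + 68*s*exp(2*s) + 22*s*exp(s) + 72*exp(3*s) + 34*exp(2*s)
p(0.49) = 153.20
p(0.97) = 698.28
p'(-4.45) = 60.77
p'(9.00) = 38349898487893.61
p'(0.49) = 515.14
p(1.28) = 1746.50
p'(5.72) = 2080388705.23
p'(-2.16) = 13.04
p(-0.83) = -0.64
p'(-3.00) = 28.23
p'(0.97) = 2103.71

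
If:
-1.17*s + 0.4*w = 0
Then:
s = 0.341880341880342*w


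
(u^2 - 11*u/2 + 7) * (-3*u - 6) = -3*u^3 + 21*u^2/2 + 12*u - 42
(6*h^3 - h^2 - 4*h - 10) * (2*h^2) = 12*h^5 - 2*h^4 - 8*h^3 - 20*h^2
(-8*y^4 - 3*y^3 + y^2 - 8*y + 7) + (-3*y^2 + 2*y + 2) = -8*y^4 - 3*y^3 - 2*y^2 - 6*y + 9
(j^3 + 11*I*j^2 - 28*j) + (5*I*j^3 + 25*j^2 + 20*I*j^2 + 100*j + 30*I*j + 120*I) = j^3 + 5*I*j^3 + 25*j^2 + 31*I*j^2 + 72*j + 30*I*j + 120*I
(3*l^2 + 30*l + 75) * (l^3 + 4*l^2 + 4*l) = 3*l^5 + 42*l^4 + 207*l^3 + 420*l^2 + 300*l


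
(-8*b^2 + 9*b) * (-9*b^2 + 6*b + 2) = 72*b^4 - 129*b^3 + 38*b^2 + 18*b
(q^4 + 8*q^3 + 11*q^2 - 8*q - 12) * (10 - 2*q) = -2*q^5 - 6*q^4 + 58*q^3 + 126*q^2 - 56*q - 120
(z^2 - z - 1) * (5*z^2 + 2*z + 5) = 5*z^4 - 3*z^3 - 2*z^2 - 7*z - 5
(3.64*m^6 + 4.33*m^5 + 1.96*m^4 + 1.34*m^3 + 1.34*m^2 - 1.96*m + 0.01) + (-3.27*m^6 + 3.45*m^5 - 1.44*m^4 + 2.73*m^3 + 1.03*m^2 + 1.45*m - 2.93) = 0.37*m^6 + 7.78*m^5 + 0.52*m^4 + 4.07*m^3 + 2.37*m^2 - 0.51*m - 2.92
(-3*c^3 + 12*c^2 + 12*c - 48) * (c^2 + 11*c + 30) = -3*c^5 - 21*c^4 + 54*c^3 + 444*c^2 - 168*c - 1440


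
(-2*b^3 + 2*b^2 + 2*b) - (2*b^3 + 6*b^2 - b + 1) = -4*b^3 - 4*b^2 + 3*b - 1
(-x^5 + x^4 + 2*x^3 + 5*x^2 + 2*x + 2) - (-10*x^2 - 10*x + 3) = -x^5 + x^4 + 2*x^3 + 15*x^2 + 12*x - 1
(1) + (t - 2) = t - 1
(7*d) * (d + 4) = 7*d^2 + 28*d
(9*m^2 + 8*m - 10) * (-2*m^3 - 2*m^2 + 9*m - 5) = -18*m^5 - 34*m^4 + 85*m^3 + 47*m^2 - 130*m + 50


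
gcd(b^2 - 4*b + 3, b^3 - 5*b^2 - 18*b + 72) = b - 3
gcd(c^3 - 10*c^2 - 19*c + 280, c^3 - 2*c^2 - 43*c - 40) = c^2 - 3*c - 40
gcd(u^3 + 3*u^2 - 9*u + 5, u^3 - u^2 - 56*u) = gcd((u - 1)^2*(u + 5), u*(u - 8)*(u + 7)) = 1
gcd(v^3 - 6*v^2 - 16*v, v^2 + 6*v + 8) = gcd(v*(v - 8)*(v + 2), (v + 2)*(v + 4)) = v + 2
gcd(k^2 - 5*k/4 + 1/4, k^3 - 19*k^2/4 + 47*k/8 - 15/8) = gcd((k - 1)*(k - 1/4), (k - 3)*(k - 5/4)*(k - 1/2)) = 1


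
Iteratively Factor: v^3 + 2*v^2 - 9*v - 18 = (v + 2)*(v^2 - 9) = (v - 3)*(v + 2)*(v + 3)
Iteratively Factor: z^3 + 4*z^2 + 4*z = (z + 2)*(z^2 + 2*z) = (z + 2)^2*(z)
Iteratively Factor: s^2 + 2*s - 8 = (s - 2)*(s + 4)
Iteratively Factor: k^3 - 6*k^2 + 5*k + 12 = (k - 4)*(k^2 - 2*k - 3) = (k - 4)*(k - 3)*(k + 1)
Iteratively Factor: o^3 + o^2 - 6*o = (o - 2)*(o^2 + 3*o) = (o - 2)*(o + 3)*(o)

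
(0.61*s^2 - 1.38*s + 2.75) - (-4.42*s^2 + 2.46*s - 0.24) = 5.03*s^2 - 3.84*s + 2.99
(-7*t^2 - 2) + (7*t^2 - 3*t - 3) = -3*t - 5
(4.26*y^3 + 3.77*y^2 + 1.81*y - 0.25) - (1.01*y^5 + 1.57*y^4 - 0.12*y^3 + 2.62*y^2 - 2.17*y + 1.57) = -1.01*y^5 - 1.57*y^4 + 4.38*y^3 + 1.15*y^2 + 3.98*y - 1.82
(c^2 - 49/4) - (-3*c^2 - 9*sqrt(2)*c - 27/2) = 4*c^2 + 9*sqrt(2)*c + 5/4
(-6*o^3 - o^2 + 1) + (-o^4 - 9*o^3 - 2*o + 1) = -o^4 - 15*o^3 - o^2 - 2*o + 2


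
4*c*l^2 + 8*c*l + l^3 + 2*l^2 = l*(4*c + l)*(l + 2)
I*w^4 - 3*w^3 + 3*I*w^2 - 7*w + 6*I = (w - I)*(w + 2*I)*(w + 3*I)*(I*w + 1)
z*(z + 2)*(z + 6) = z^3 + 8*z^2 + 12*z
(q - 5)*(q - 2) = q^2 - 7*q + 10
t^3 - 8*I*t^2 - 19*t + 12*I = (t - 4*I)*(t - 3*I)*(t - I)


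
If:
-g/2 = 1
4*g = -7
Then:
No Solution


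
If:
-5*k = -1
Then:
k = 1/5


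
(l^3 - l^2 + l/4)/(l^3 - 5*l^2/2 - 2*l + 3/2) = l*(2*l - 1)/(2*(l^2 - 2*l - 3))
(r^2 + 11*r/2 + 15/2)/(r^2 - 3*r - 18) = (r + 5/2)/(r - 6)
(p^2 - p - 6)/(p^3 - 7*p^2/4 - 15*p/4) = 4*(p + 2)/(p*(4*p + 5))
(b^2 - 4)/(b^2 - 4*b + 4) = (b + 2)/(b - 2)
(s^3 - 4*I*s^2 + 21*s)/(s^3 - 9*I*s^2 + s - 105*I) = s/(s - 5*I)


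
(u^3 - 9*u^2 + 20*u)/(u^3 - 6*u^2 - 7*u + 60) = u/(u + 3)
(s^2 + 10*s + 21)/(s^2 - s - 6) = (s^2 + 10*s + 21)/(s^2 - s - 6)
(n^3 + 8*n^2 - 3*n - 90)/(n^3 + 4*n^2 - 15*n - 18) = (n + 5)/(n + 1)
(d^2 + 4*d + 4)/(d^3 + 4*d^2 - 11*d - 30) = (d + 2)/(d^2 + 2*d - 15)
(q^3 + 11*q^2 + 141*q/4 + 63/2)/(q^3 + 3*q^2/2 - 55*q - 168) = (q + 3/2)/(q - 8)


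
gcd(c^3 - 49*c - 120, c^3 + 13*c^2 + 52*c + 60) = c + 5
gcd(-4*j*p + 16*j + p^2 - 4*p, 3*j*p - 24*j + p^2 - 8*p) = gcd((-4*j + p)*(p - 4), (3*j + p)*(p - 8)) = 1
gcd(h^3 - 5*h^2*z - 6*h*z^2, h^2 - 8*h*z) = h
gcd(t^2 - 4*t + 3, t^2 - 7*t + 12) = t - 3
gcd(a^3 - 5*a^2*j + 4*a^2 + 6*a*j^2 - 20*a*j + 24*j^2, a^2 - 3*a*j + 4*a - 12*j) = a^2 - 3*a*j + 4*a - 12*j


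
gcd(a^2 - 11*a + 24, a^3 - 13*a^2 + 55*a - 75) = a - 3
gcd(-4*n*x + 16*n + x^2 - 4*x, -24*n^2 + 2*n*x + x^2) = -4*n + x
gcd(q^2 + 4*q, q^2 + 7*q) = q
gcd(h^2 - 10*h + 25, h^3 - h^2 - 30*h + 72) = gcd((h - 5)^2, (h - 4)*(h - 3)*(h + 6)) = 1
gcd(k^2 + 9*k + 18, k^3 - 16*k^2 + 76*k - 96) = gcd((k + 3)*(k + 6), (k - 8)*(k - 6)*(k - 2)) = 1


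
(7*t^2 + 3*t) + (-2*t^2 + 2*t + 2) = 5*t^2 + 5*t + 2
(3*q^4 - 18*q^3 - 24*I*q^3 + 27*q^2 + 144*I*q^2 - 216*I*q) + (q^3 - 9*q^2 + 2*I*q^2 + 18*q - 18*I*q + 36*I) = 3*q^4 - 17*q^3 - 24*I*q^3 + 18*q^2 + 146*I*q^2 + 18*q - 234*I*q + 36*I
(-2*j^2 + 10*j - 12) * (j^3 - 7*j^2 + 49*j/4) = -2*j^5 + 24*j^4 - 213*j^3/2 + 413*j^2/2 - 147*j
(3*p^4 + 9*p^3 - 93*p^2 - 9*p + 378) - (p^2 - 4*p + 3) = 3*p^4 + 9*p^3 - 94*p^2 - 5*p + 375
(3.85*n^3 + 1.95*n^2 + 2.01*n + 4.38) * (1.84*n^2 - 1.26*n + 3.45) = 7.084*n^5 - 1.263*n^4 + 14.5239*n^3 + 12.2541*n^2 + 1.4157*n + 15.111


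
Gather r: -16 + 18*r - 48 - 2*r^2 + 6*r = -2*r^2 + 24*r - 64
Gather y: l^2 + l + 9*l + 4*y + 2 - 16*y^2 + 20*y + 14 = l^2 + 10*l - 16*y^2 + 24*y + 16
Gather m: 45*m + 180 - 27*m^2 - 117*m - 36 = -27*m^2 - 72*m + 144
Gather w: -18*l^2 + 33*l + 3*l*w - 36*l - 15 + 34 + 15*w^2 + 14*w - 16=-18*l^2 - 3*l + 15*w^2 + w*(3*l + 14) + 3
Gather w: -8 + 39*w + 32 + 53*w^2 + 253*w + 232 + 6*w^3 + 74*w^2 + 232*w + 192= 6*w^3 + 127*w^2 + 524*w + 448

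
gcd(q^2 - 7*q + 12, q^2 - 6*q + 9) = q - 3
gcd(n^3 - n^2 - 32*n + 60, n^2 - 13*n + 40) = n - 5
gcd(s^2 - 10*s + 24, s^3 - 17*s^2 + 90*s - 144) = s - 6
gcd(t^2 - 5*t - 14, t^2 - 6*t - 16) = t + 2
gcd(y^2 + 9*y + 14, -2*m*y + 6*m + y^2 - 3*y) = 1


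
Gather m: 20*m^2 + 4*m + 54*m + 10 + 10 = 20*m^2 + 58*m + 20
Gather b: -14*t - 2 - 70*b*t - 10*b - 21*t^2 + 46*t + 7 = b*(-70*t - 10) - 21*t^2 + 32*t + 5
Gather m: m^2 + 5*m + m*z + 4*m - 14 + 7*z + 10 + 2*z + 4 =m^2 + m*(z + 9) + 9*z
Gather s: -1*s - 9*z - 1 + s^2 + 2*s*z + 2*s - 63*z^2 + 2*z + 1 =s^2 + s*(2*z + 1) - 63*z^2 - 7*z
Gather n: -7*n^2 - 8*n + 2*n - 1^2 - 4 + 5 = -7*n^2 - 6*n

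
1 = 1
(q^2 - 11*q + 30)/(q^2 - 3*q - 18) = (q - 5)/(q + 3)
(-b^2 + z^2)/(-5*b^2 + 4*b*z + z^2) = (b + z)/(5*b + z)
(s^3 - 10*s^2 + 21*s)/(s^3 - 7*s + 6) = s*(s^2 - 10*s + 21)/(s^3 - 7*s + 6)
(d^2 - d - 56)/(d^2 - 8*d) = (d + 7)/d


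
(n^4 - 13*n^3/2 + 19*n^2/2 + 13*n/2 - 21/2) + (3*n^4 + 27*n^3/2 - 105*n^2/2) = 4*n^4 + 7*n^3 - 43*n^2 + 13*n/2 - 21/2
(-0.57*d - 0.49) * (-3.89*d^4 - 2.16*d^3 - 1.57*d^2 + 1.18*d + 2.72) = 2.2173*d^5 + 3.1373*d^4 + 1.9533*d^3 + 0.0967000000000001*d^2 - 2.1286*d - 1.3328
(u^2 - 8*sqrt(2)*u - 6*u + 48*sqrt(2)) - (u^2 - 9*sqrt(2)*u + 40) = -6*u + sqrt(2)*u - 40 + 48*sqrt(2)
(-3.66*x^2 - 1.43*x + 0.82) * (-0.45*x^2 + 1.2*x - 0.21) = 1.647*x^4 - 3.7485*x^3 - 1.3164*x^2 + 1.2843*x - 0.1722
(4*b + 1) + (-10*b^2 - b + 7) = -10*b^2 + 3*b + 8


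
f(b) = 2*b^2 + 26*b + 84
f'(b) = 4*b + 26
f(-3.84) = 13.65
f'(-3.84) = 10.64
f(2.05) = 145.70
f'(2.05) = 34.20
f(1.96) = 142.64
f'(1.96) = 33.84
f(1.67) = 133.00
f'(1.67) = 32.68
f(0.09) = 86.36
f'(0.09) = 26.36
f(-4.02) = 11.80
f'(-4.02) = 9.92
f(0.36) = 93.62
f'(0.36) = 27.44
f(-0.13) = 80.65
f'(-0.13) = 25.48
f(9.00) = 480.00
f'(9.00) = 62.00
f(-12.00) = 60.00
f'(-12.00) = -22.00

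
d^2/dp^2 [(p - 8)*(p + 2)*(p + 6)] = 6*p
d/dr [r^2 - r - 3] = 2*r - 1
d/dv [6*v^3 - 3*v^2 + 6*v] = 18*v^2 - 6*v + 6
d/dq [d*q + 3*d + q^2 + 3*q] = d + 2*q + 3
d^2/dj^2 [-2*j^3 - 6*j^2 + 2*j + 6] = -12*j - 12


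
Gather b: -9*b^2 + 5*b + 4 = -9*b^2 + 5*b + 4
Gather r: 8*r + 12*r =20*r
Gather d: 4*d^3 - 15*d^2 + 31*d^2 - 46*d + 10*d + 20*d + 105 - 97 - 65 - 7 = 4*d^3 + 16*d^2 - 16*d - 64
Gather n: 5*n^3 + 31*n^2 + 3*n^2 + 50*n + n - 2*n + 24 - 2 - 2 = 5*n^3 + 34*n^2 + 49*n + 20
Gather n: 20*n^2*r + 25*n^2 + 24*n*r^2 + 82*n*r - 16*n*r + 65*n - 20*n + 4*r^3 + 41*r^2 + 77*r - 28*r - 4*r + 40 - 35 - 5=n^2*(20*r + 25) + n*(24*r^2 + 66*r + 45) + 4*r^3 + 41*r^2 + 45*r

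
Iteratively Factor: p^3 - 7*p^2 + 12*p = (p - 4)*(p^2 - 3*p) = p*(p - 4)*(p - 3)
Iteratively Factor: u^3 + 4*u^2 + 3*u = (u + 3)*(u^2 + u) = (u + 1)*(u + 3)*(u)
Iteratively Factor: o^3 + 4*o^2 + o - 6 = (o + 3)*(o^2 + o - 2) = (o + 2)*(o + 3)*(o - 1)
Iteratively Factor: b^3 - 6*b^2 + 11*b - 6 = (b - 2)*(b^2 - 4*b + 3) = (b - 3)*(b - 2)*(b - 1)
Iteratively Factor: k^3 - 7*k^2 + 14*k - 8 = (k - 2)*(k^2 - 5*k + 4) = (k - 2)*(k - 1)*(k - 4)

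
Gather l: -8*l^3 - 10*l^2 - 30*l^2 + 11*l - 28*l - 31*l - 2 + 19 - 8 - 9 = -8*l^3 - 40*l^2 - 48*l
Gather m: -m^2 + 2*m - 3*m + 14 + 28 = -m^2 - m + 42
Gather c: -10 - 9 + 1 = -18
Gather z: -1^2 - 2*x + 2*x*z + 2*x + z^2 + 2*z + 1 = z^2 + z*(2*x + 2)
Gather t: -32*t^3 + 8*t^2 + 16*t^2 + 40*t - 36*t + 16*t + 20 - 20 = -32*t^3 + 24*t^2 + 20*t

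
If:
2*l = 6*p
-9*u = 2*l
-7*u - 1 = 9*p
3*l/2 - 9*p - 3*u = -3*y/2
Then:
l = -9/13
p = -3/13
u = 2/13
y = -5/13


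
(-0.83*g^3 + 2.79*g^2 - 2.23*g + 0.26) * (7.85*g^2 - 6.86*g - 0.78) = -6.5155*g^5 + 27.5953*g^4 - 35.9975*g^3 + 15.1626*g^2 - 0.0442*g - 0.2028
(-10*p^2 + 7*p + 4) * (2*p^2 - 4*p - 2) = -20*p^4 + 54*p^3 - 30*p - 8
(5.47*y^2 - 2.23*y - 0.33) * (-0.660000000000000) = -3.6102*y^2 + 1.4718*y + 0.2178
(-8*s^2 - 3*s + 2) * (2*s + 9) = -16*s^3 - 78*s^2 - 23*s + 18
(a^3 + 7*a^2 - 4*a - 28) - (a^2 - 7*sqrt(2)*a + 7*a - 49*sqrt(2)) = a^3 + 6*a^2 - 11*a + 7*sqrt(2)*a - 28 + 49*sqrt(2)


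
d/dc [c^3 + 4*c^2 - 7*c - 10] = 3*c^2 + 8*c - 7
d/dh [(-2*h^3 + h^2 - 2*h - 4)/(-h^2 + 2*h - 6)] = 2*(h^4 - 4*h^3 + 18*h^2 - 10*h + 10)/(h^4 - 4*h^3 + 16*h^2 - 24*h + 36)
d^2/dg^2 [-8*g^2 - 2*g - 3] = -16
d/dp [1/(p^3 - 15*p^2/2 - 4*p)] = 4*(-3*p^2 + 15*p + 4)/(p^2*(-2*p^2 + 15*p + 8)^2)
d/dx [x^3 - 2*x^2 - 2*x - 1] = 3*x^2 - 4*x - 2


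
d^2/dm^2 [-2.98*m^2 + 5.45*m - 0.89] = -5.96000000000000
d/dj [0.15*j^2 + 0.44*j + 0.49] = 0.3*j + 0.44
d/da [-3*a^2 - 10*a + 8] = -6*a - 10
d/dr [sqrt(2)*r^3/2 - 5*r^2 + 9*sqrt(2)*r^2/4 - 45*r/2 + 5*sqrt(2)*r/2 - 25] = 3*sqrt(2)*r^2/2 - 10*r + 9*sqrt(2)*r/2 - 45/2 + 5*sqrt(2)/2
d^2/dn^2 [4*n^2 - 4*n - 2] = 8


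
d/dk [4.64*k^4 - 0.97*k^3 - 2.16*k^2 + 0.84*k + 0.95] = 18.56*k^3 - 2.91*k^2 - 4.32*k + 0.84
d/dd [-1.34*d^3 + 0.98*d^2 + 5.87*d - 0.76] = -4.02*d^2 + 1.96*d + 5.87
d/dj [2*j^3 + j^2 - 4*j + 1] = 6*j^2 + 2*j - 4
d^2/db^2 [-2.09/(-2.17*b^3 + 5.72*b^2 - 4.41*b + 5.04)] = ((23.9096 - 27.2118*b)*(2.17*b^3 - 5.72*b^2 + 4.41*b - 5.04) + 2.09*(6.51*b^2 - 11.44*b + 4.41)*(13.02*b^2 - 22.88*b + 8.82))/(2.17*b^3 - 5.72*b^2 + 4.41*b - 5.04)^3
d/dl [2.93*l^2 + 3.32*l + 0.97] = 5.86*l + 3.32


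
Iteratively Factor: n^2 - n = (n)*(n - 1)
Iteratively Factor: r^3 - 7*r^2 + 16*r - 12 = (r - 2)*(r^2 - 5*r + 6) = (r - 2)^2*(r - 3)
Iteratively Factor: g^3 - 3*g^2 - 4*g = (g - 4)*(g^2 + g) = g*(g - 4)*(g + 1)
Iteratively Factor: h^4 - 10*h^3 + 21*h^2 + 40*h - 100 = (h - 5)*(h^3 - 5*h^2 - 4*h + 20) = (h - 5)*(h + 2)*(h^2 - 7*h + 10) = (h - 5)^2*(h + 2)*(h - 2)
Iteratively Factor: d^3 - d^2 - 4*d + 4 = (d - 2)*(d^2 + d - 2) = (d - 2)*(d + 2)*(d - 1)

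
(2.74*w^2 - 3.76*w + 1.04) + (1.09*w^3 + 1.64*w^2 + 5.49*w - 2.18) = 1.09*w^3 + 4.38*w^2 + 1.73*w - 1.14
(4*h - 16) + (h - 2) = 5*h - 18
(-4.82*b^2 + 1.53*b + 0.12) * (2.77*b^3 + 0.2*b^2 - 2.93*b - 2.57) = -13.3514*b^5 + 3.2741*b^4 + 14.761*b^3 + 7.9285*b^2 - 4.2837*b - 0.3084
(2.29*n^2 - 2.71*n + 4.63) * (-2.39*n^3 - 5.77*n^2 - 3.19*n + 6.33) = -5.4731*n^5 - 6.7364*n^4 - 2.7341*n^3 - 3.5745*n^2 - 31.924*n + 29.3079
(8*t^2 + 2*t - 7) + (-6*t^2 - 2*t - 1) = 2*t^2 - 8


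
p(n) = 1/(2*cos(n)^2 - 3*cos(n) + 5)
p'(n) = (4*sin(n)*cos(n) - 3*sin(n))/(2*cos(n)^2 - 3*cos(n) + 5)^2 = (4*cos(n) - 3)*sin(n)/(-3*cos(n) + cos(2*n) + 6)^2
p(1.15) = 0.24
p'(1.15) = -0.07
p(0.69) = 0.26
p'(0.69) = 0.00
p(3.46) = 0.10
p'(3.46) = 0.02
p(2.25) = 0.13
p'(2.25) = -0.07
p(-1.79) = 0.17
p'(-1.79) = 0.11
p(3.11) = 0.10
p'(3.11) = -0.00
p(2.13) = 0.14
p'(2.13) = -0.08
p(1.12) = 0.25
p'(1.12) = -0.07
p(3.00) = 0.10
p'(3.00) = -0.00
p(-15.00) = 0.12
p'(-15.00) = 0.06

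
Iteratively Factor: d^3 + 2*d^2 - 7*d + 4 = (d - 1)*(d^2 + 3*d - 4) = (d - 1)^2*(d + 4)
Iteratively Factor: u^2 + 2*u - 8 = (u + 4)*(u - 2)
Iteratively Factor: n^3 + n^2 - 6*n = (n - 2)*(n^2 + 3*n) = (n - 2)*(n + 3)*(n)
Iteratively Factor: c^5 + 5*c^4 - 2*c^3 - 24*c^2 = (c)*(c^4 + 5*c^3 - 2*c^2 - 24*c) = c*(c + 4)*(c^3 + c^2 - 6*c) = c*(c + 3)*(c + 4)*(c^2 - 2*c) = c^2*(c + 3)*(c + 4)*(c - 2)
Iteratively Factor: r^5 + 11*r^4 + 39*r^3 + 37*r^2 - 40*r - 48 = (r + 3)*(r^4 + 8*r^3 + 15*r^2 - 8*r - 16) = (r + 1)*(r + 3)*(r^3 + 7*r^2 + 8*r - 16) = (r + 1)*(r + 3)*(r + 4)*(r^2 + 3*r - 4) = (r - 1)*(r + 1)*(r + 3)*(r + 4)*(r + 4)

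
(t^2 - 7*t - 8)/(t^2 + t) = (t - 8)/t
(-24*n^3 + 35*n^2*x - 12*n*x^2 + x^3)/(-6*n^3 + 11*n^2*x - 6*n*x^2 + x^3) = (-8*n + x)/(-2*n + x)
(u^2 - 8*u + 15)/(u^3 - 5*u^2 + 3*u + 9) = (u - 5)/(u^2 - 2*u - 3)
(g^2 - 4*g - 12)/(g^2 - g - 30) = (g + 2)/(g + 5)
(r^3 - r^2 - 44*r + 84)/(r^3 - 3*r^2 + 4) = (r^2 + r - 42)/(r^2 - r - 2)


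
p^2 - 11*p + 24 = (p - 8)*(p - 3)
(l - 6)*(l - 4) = l^2 - 10*l + 24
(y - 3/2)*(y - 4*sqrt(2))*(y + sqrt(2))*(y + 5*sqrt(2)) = y^4 - 3*y^3/2 + 2*sqrt(2)*y^3 - 38*y^2 - 3*sqrt(2)*y^2 - 40*sqrt(2)*y + 57*y + 60*sqrt(2)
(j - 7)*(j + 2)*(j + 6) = j^3 + j^2 - 44*j - 84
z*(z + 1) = z^2 + z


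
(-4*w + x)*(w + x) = -4*w^2 - 3*w*x + x^2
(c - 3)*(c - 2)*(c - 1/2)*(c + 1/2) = c^4 - 5*c^3 + 23*c^2/4 + 5*c/4 - 3/2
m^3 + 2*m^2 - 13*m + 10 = (m - 2)*(m - 1)*(m + 5)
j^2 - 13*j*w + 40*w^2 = (j - 8*w)*(j - 5*w)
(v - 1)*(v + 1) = v^2 - 1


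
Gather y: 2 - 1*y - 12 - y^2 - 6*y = -y^2 - 7*y - 10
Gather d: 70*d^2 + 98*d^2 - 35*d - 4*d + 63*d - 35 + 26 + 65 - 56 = 168*d^2 + 24*d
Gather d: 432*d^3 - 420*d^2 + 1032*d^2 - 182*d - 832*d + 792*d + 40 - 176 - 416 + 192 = 432*d^3 + 612*d^2 - 222*d - 360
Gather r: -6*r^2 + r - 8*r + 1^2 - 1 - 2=-6*r^2 - 7*r - 2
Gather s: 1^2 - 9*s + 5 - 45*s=6 - 54*s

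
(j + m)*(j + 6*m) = j^2 + 7*j*m + 6*m^2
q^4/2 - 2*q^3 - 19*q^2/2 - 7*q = q*(q/2 + 1)*(q - 7)*(q + 1)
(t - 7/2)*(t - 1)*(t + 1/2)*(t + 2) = t^4 - 2*t^3 - 27*t^2/4 + 17*t/4 + 7/2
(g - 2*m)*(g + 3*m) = g^2 + g*m - 6*m^2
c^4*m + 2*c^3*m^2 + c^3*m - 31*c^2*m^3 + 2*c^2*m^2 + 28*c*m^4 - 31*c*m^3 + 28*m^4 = (c - 4*m)*(c - m)*(c + 7*m)*(c*m + m)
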